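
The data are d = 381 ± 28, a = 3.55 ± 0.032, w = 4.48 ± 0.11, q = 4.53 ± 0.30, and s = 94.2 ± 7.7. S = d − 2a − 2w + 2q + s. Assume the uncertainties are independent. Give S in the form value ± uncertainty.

Each term contributes (cᵢ δxᵢ)² to (δS)²:
  (δd)² = 784;  (2·δa)² = 0.00410;  (2·δw)² = 0.0484;  (2·δq)² = 0.360;  (δs)² = 59.3
δS = √(844) = 29.0
S = 468.

468 ± 29.0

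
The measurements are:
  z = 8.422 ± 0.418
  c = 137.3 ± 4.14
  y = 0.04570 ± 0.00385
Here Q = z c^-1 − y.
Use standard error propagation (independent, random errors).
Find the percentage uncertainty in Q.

33.5%

Let p = z·c^-1 = 0.06134. δp/p = √((1·δz/z)² + (-1·δc/c)²) = √(0.00246 + 0.000909) = 0.0581, so δp = 0.00356.
Q = p − y: δQ = √(δp² + δy²) = √(1.27e-05 + 1.48e-05) = 0.00525
Q = 0.01564, so δQ/Q = 0.00525/0.01564 = 0.335.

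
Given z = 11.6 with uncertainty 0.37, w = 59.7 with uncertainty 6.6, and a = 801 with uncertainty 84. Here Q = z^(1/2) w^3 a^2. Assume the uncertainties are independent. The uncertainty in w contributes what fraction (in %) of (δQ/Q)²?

(δQ/Q)² = (½·δz/z)² + (3·δw/w)² + (2·δa/a)²
  z term: (0.5×0.0319)² = 0.000254
  w term: (3×0.111)² = 0.110
  a term: (2×0.105)² = 0.0440
Total = 0.154. Share from w = 0.110/0.154 = 0.713.

71.3%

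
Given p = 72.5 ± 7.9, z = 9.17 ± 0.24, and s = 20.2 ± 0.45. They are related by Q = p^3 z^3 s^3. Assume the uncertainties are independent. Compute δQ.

8.3e+11

Products/powers → add relative errors in quadrature, weighted by exponent:
  (3·δp/p)² = (3×0.109)² = 0.107;  (3·δz/z)² = (3×0.0262)² = 0.00616;  (3·δs/s)² = (3×0.0223)² = 0.00447
δQ/Q = √(0.117) = 0.343
Q = 2.42e+12, so δQ = 0.343 × 2.42e+12 = 8.3e+11.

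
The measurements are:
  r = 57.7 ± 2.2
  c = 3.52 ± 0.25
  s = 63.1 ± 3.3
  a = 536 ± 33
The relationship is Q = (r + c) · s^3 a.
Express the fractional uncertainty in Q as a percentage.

17.2%

Let u = r + c = 61.2. δu = √(δr² + δc²) = √(4.84 + 0.0625) = 2.21, so δu/u = 0.0362.
Q is then a monomial in u, s, a:
δQ/Q = √((δu/u)² + (3·δs/s)² + (1·δa/a)²) = √(0.00131 + 0.0246 + 0.00379) = 0.172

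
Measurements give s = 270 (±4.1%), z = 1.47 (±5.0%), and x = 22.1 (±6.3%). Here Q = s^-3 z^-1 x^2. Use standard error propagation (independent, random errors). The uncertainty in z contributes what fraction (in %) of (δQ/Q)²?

7.46%

(δQ/Q)² = (-3·δs/s)² + (-1·δz/z)² + (2·δx/x)²
  s term: (-3×0.0410)² = 0.0151
  z term: (-1×0.0500)² = 0.00250
  x term: (2×0.0630)² = 0.0159
Total = 0.0335. Share from z = 0.00250/0.0335 = 0.0746.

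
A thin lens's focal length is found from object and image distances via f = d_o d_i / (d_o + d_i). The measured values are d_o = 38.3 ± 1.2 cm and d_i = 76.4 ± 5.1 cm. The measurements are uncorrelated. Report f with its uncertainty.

25.5 ± 0.779 cm

∂f/∂d_o = (d_i/(d_o+d_i))² = 0.444;  ∂f/∂d_i = (d_o/(d_o+d_i))² = 0.111
δf = √((∂f/∂d_o · δd_o)² + (∂f/∂d_i · δd_i)²) = √(0.283 + 0.323) = 0.779 cm
f = 25.5 cm.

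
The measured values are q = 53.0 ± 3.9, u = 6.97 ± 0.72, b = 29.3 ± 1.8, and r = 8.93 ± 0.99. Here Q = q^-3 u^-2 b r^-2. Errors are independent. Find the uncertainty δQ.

Since Q is a product/quotient, work with relative uncertainties:
  (-3·δq/q)² = (-3×0.0736)² = 0.0487;  (-2·δu/u)² = (-2×0.103)² = 0.0427;  (1·δb/b)² = (1×0.0614)² = 0.00377;  (-2·δr/r)² = (-2×0.111)² = 0.0492
δQ/Q = √(0.144) = 0.380
Q = 5.08e-08, so δQ = 0.380 × 5.08e-08 = 1.93e-08.

1.93e-08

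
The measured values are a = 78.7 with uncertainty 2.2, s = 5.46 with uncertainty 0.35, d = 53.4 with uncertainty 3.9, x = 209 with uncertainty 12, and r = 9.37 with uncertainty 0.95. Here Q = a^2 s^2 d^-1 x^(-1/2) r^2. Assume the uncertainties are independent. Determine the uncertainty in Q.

Since Q is a product/quotient, work with relative uncertainties:
  (2·δa/a)² = (2×0.0280)² = 0.00313;  (2·δs/s)² = (2×0.0641)² = 0.0164;  (-1·δd/d)² = (-1×0.0730)² = 0.00533;  (−½·δx/x)² = (-0.5×0.0574)² = 0.000824;  (2·δr/r)² = (2×0.101)² = 0.0411
δQ/Q = √(0.0668) = 0.259
Q = 21000, so δQ = 0.259 × 21000 = 5430.

5430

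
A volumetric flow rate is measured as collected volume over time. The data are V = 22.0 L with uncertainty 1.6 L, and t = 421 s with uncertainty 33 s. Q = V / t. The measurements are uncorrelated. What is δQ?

0.00559 L/s

Relative error in a monomial: (δQ/Q)² = Σ (nᵢ · δxᵢ/xᵢ)².
  (1·δV/V)² = (1×0.0727)² = 0.00529;  (-1·δt/t)² = (-1×0.0784)² = 0.00614
δQ/Q = √(0.0114) = 0.107
Q = 0.0523 L/s, so δQ = 0.107 × 0.0523 = 0.00559 L/s.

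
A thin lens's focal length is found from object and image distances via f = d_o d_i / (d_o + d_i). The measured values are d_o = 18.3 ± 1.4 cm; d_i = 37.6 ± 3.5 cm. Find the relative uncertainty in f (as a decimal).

0.0598

∂f/∂d_o = (d_i/(d_o+d_i))² = 0.452;  ∂f/∂d_i = (d_o/(d_o+d_i))² = 0.107
δf = √((∂f/∂d_o · δd_o)² + (∂f/∂d_i · δd_i)²) = √(0.401 + 0.141) = 0.736 cm
f = 12.3 cm, so δf/f = 0.736/12.3 = 0.0598.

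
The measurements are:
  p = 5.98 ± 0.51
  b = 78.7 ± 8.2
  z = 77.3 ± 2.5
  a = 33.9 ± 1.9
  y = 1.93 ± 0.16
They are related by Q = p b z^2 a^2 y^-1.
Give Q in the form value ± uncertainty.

(1.67 ± 0.342) × 10^9

Since Q is a product/quotient, work with relative uncertainties:
  (1·δp/p)² = (1×0.0853)² = 0.00727;  (1·δb/b)² = (1×0.104)² = 0.0109;  (2·δz/z)² = (2×0.0323)² = 0.00418;  (2·δa/a)² = (2×0.0560)² = 0.0126;  (-1·δy/y)² = (-1×0.0829)² = 0.00687
δQ/Q = √(0.0418) = 0.204
Q = 1.67e+09, so δQ = 0.204 × 1.67e+09 = 3.42e+08.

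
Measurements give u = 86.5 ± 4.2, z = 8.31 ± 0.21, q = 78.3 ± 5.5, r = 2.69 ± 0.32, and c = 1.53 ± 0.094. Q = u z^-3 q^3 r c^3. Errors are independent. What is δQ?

Each factor contributes (exponent × relative error)² to (δQ/Q)²:
  (1·δu/u)² = (1×0.0486)² = 0.00236;  (-3·δz/z)² = (-3×0.0253)² = 0.00575;  (3·δq/q)² = (3×0.0702)² = 0.0444;  (1·δr/r)² = (1×0.119)² = 0.0142;  (3·δc/c)² = (3×0.0614)² = 0.0340
δQ/Q = √(0.101) = 0.317
Q = 6.97e+05, so δQ = 0.317 × 6.97e+05 = 2.21e+05.

2.21e+05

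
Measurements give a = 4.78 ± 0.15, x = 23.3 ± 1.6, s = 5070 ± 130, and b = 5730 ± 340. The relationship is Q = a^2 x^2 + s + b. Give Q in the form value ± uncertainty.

Let p = a^2·x^2 = 12400. δp/p = √((2·δa/a)² + (2·δx/x)²) = √(0.00394 + 0.0189) = 0.151, so δp = 1870.
Q = p + s + b: δQ = √(δp² + δs² + δb²) = √(3.51e+06 + 16900 + 1.16e+05) = 1910
Q = 23200.

23200 ± 1910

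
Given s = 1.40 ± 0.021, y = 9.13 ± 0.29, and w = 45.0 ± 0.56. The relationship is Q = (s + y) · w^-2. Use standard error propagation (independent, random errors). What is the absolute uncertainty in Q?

0.000193

Let u = s + y = 10.5. δu = √(δs² + δy²) = √(0.000441 + 0.0841) = 0.291, so δu/u = 0.0276.
Q is then a monomial in u, w:
δQ/Q = √((δu/u)² + (-2·δw/w)²) = √(0.000762 + 0.000619) = 0.0372
Q = 0.00520, so δQ = 0.0372 × 0.00520 = 0.000193.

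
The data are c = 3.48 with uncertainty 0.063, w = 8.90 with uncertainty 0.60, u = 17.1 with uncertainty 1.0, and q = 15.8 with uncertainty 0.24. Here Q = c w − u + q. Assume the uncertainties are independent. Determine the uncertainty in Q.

2.39

Let p = c·w = 31.0. δp/p = √((1·δc/c)² + (1·δw/w)²) = √(0.000328 + 0.00454) = 0.0698, so δp = 2.16.
Q = p − u + q: δQ = √(δp² + δu² + δq²) = √(4.67 + 1.00 + 0.0576) = 2.39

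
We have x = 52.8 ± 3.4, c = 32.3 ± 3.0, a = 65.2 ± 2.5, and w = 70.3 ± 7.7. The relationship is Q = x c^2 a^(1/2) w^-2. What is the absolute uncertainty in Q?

26.5

Relative error in a monomial: (δQ/Q)² = Σ (nᵢ · δxᵢ/xᵢ)².
  (1·δx/x)² = (1×0.0644)² = 0.00415;  (2·δc/c)² = (2×0.0929)² = 0.0345;  (½·δa/a)² = (0.5×0.0383)² = 0.000368;  (-2·δw/w)² = (-2×0.110)² = 0.0480
δQ/Q = √(0.0870) = 0.295
Q = 90.0, so δQ = 0.295 × 90.0 = 26.5.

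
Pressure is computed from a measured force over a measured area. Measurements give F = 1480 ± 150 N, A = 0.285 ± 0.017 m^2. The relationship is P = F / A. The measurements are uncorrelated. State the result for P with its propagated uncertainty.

5190 ± 611 Pa

Products/powers → add relative errors in quadrature, weighted by exponent:
  (1·δF/F)² = (1×0.101)² = 0.0103;  (-1·δA/A)² = (-1×0.0596)² = 0.00356
δP/P = √(0.0138) = 0.118
P = 5190 Pa, so δP = 0.118 × 5190 = 611 Pa.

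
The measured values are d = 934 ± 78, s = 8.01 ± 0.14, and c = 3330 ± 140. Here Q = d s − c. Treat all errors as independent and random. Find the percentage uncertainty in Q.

Let p = d·s = 7480. δp/p = √((1·δd/d)² + (1·δs/s)²) = √(0.00697 + 0.000305) = 0.0853, so δp = 638.
Q = p − c: δQ = √(δp² + δc²) = √(4.07e+05 + 19600) = 653
Q = 4150, so δQ/Q = 653/4150 = 0.157.

15.7%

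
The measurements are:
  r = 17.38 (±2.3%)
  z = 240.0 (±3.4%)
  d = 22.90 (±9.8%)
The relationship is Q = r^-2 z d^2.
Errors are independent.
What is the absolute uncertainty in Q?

85.1

Relative error in a monomial: (δQ/Q)² = Σ (nᵢ · δxᵢ/xᵢ)².
  (-2·δr/r)² = (-2×0.0230)² = 0.00212;  (1·δz/z)² = (1×0.0340)² = 0.00116;  (2·δd/d)² = (2×0.0980)² = 0.0384
δQ/Q = √(0.0417) = 0.204
Q = 416.7, so δQ = 0.204 × 416.7 = 85.1.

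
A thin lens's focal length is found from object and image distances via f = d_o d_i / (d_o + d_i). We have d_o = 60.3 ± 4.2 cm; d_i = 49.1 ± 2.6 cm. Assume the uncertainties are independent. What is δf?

1.16 cm

∂f/∂d_o = (d_i/(d_o+d_i))² = 0.201;  ∂f/∂d_i = (d_o/(d_o+d_i))² = 0.304
δf = √((∂f/∂d_o · δd_o)² + (∂f/∂d_i · δd_i)²) = √(0.716 + 0.624) = 1.16 cm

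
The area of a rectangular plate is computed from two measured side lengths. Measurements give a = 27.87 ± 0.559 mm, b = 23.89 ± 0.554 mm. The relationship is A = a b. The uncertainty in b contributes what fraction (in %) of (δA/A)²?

57.2%

(δA/A)² = (1·δa/a)² + (1·δb/b)²
  a term: (1×0.0201)² = 0.000402
  b term: (1×0.0232)² = 0.000538
Total = 0.000940. Share from b = 0.000538/0.000940 = 0.572.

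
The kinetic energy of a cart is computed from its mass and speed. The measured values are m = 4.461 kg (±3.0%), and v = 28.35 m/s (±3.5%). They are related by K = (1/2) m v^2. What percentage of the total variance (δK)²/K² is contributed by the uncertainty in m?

15.5%

(δK/K)² = (1·δm/m)² + (2·δv/v)²
  m term: (1×0.0300)² = 0.000900
  v term: (2×0.0350)² = 0.00490
Total = 0.00580. Share from m = 0.000900/0.00580 = 0.155.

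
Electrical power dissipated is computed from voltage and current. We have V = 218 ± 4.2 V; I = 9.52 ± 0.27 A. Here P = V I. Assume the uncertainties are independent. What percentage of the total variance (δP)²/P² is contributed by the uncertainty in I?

(δP/P)² = (1·δV/V)² + (1·δI/I)²
  V term: (1×0.0193)² = 0.000371
  I term: (1×0.0284)² = 0.000804
Total = 0.00118. Share from I = 0.000804/0.00118 = 0.684.

68.4%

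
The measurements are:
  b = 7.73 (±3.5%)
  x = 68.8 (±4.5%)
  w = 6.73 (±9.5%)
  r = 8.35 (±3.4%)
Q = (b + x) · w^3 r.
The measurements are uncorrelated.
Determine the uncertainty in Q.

Let u = b + x = 76.5. δu = √(δb² + δx²) = √(0.0732 + 9.59) = 3.11, so δu/u = 0.0406.
Q is then a monomial in u, w, r:
δQ/Q = √((δu/u)² + (3·δw/w)² + (1·δr/r)²) = √(0.00165 + 0.0812 + 0.00116) = 0.290
Q = 1.95e+05, so δQ = 0.290 × 1.95e+05 = 56500.

56500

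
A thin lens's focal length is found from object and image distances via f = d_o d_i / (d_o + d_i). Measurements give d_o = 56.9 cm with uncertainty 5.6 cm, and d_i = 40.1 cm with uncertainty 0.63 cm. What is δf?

0.981 cm

∂f/∂d_o = (d_i/(d_o+d_i))² = 0.171;  ∂f/∂d_i = (d_o/(d_o+d_i))² = 0.344
δf = √((∂f/∂d_o · δd_o)² + (∂f/∂d_i · δd_i)²) = √(0.916 + 0.0470) = 0.981 cm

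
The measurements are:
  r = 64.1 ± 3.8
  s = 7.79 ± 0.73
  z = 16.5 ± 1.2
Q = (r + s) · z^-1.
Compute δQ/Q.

0.0905

Let u = r + s = 71.9. δu = √(δr² + δs²) = √(14.4 + 0.533) = 3.87, so δu/u = 0.0538.
Q is then a monomial in u, z:
δQ/Q = √((δu/u)² + (-1·δz/z)²) = √(0.00290 + 0.00529) = 0.0905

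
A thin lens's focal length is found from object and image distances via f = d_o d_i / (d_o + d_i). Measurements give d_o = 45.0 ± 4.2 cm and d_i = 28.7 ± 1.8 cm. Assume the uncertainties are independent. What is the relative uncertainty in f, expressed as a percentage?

5.28%

∂f/∂d_o = (d_i/(d_o+d_i))² = 0.152;  ∂f/∂d_i = (d_o/(d_o+d_i))² = 0.373
δf = √((∂f/∂d_o · δd_o)² + (∂f/∂d_i · δd_i)²) = √(0.406 + 0.450) = 0.925 cm
f = 17.5 cm, so δf/f = 0.925/17.5 = 0.0528.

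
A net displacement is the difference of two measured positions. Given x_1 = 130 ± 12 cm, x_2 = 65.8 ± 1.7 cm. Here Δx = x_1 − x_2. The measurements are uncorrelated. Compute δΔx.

12.1 cm

Absolute uncertainties add in quadrature for a linear combination:
  (δx_1)² = 144;  (δx_2)² = 2.89
δΔx = √(147) = 12.1 cm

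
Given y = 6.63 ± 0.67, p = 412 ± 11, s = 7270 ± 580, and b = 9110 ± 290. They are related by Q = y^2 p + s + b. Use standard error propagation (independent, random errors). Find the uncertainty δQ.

Let w = y^2·p = 18100. δw/w = √((2·δy/y)² + (1·δp/p)²) = √(0.0408 + 0.000713) = 0.204, so δw = 3690.
Q = w + s + b: δQ = √(δw² + δs² + δb²) = √(1.36e+07 + 3.36e+05 + 84100) = 3750

3750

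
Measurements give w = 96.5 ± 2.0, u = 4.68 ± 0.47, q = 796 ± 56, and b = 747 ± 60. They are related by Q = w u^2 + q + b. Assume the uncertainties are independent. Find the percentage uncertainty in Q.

11.9%

Let p = w·u^2 = 2110. δp/p = √((1·δw/w)² + (2·δu/u)²) = √(0.000430 + 0.0403) = 0.202, so δp = 427.
Q = p + q + b: δQ = √(δp² + δq² + δb²) = √(1.82e+05 + 3140 + 3600) = 435
Q = 3660, so δQ/Q = 435/3660 = 0.119.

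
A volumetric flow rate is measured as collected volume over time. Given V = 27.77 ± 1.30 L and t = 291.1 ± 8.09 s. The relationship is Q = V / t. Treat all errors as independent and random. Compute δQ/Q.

0.0544

Since Q is a product/quotient, work with relative uncertainties:
  (1·δV/V)² = (1×0.0468)² = 0.00219;  (-1·δt/t)² = (-1×0.0278)² = 0.000772
δQ/Q = √(0.00296) = 0.0544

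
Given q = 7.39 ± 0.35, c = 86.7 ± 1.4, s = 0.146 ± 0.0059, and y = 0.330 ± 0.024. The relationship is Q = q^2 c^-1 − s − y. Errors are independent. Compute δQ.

Let p = q^2·c^-1 = 0.630. δp/p = √((2·δq/q)² + (-1·δc/c)²) = √(0.00897 + 0.000261) = 0.0961, so δp = 0.0605.
Q = p − s − y: δQ = √(δp² + δs² + δy²) = √(0.00366 + 3.48e-05 + 0.000576) = 0.0654

0.0654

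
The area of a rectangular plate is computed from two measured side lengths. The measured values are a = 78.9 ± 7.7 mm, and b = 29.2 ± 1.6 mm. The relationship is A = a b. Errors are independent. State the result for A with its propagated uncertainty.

2300 ± 258 mm^2

A is a product of powers, so relative uncertainties combine in quadrature:
  (1·δa/a)² = (1×0.0976)² = 0.00952;  (1·δb/b)² = (1×0.0548)² = 0.00300
δA/A = √(0.0125) = 0.112
A = 2300 mm^2, so δA = 0.112 × 2300 = 258 mm^2.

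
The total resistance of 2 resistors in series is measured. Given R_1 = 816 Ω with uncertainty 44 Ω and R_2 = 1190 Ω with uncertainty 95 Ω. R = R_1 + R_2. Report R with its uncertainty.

2010 ± 105 Ω

Each term contributes (cᵢ δxᵢ)² to (δR)²:
  (δR_1)² = 1940;  (δR_2)² = 9020
δR = √(11000) = 105 Ω
R = 2010 Ω.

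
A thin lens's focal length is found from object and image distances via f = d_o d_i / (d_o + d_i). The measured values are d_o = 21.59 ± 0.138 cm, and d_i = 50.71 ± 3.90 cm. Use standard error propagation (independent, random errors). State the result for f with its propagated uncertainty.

15.14 ± 0.354 cm

∂f/∂d_o = (d_i/(d_o+d_i))² = 0.492;  ∂f/∂d_i = (d_o/(d_o+d_i))² = 0.0892
δf = √((∂f/∂d_o · δd_o)² + (∂f/∂d_i · δd_i)²) = √(0.00461 + 0.121) = 0.354 cm
f = 15.14 cm.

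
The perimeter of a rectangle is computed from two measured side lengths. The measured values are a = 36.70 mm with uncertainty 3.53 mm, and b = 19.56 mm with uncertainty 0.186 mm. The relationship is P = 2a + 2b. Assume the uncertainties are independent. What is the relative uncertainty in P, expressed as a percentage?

6.28%

Each term contributes (cᵢ δxᵢ)² to (δP)²:
  (2·δa)² = 49.8;  (2·δb)² = 0.138
δP = √(50.0) = 7.07 mm
P = 112.5 mm, so δP/P = 7.07/112.5 = 0.0628.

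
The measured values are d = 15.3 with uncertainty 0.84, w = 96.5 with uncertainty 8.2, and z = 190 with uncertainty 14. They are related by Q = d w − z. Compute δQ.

Let p = d·w = 1480. δp/p = √((1·δd/d)² + (1·δw/w)²) = √(0.00301 + 0.00722) = 0.101, so δp = 149.
Q = p − z: δQ = √(δp² + δz²) = √(22300 + 196) = 150

150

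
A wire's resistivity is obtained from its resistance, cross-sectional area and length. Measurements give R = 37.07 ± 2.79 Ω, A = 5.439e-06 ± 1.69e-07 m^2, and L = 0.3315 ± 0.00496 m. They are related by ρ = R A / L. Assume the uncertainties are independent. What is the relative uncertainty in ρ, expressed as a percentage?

For a monomial ρ ∝ R, A, L^-1, fractional errors add in quadrature:
  (1·δR/R)² = (1×0.0753)² = 0.00566;  (1·δA/A)² = (1×0.0311)² = 0.000965;  (-1·δL/L)² = (-1×0.0150)² = 0.000224
δρ/ρ = √(0.00685) = 0.0828

8.28%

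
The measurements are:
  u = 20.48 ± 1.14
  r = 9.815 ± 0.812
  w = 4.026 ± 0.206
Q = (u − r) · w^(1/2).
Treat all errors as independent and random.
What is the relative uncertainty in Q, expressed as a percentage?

Let h = u − r = 10.67. δh = √(δu² + δr²) = √(1.30 + 0.659) = 1.40, so δh/h = 0.131.
Q is then a monomial in h, w:
δQ/Q = √((δh/h)² + (½·δw/w)²) = √(0.0172 + 0.000655) = 0.134

13.4%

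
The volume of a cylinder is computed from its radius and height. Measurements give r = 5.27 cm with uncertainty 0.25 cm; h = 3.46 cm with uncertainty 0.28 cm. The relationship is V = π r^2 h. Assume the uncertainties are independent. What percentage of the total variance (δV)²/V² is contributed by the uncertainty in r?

57.9%

(δV/V)² = (2·δr/r)² + (1·δh/h)²
  r term: (2×0.0474)² = 0.00900
  h term: (1×0.0809)² = 0.00655
Total = 0.0156. Share from r = 0.00900/0.0156 = 0.579.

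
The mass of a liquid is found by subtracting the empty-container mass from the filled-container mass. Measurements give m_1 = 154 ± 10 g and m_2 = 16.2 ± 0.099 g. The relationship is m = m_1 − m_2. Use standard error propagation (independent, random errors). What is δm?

For a sum/difference, combine absolute errors in quadrature:
  (δm_1)² = 100;  (δm_2)² = 0.00980
δm = √(100) = 10.0 g

10.0 g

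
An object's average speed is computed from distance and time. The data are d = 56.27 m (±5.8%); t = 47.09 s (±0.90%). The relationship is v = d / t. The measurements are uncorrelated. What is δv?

0.0701 m/s

For a monomial v ∝ d, t^-1, fractional errors add in quadrature:
  (1·δd/d)² = (1×0.0580)² = 0.00336;  (-1·δt/t)² = (-1×0.00900)² = 8.1e-05
δv/v = √(0.00344) = 0.0587
v = 1.195 m/s, so δv = 0.0587 × 1.195 = 0.0701 m/s.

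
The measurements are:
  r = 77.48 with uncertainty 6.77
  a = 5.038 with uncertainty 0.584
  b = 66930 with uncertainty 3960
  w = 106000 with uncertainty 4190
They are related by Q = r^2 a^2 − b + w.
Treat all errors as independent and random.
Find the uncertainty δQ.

44600

Let p = r^2·a^2 = 152400. δp/p = √((2·δr/r)² + (2·δa/a)²) = √(0.0305 + 0.0537) = 0.290, so δp = 44200.
Q = p − b + w: δQ = √(δp² + δb² + δw²) = √(1.96e+09 + 1.57e+07 + 1.76e+07) = 44600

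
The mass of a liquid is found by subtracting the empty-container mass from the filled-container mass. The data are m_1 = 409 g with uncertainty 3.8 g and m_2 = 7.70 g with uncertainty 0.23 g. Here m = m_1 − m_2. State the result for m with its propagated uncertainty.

401 ± 3.81 g

Sums and differences: (δm)² = Σ (cᵢ δxᵢ)².
  (δm_1)² = 14.4;  (δm_2)² = 0.0529
δm = √(14.5) = 3.81 g
m = 401 g.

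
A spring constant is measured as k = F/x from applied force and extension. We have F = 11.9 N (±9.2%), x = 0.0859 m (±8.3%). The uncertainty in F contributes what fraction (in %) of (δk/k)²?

55.1%

(δk/k)² = (1·δF/F)² + (-1·δx/x)²
  F term: (1×0.0920)² = 0.00846
  x term: (-1×0.0830)² = 0.00689
Total = 0.0154. Share from F = 0.00846/0.0154 = 0.551.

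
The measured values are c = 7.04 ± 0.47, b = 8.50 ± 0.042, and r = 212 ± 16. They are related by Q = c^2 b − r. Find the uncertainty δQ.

Let p = c^2·b = 421. δp/p = √((2·δc/c)² + (1·δb/b)²) = √(0.0178 + 2.44e-05) = 0.134, so δp = 56.3.
Q = p − r: δQ = √(δp² + δr²) = √(3170 + 256) = 58.5

58.5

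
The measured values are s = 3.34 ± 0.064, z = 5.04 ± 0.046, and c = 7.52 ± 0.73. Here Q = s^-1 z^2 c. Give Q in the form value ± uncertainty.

57.2 ± 5.75

Q is a product of powers, so relative uncertainties combine in quadrature:
  (-1·δs/s)² = (-1×0.0192)² = 0.000367;  (2·δz/z)² = (2×0.00913)² = 0.000333;  (1·δc/c)² = (1×0.0971)² = 0.00942
δQ/Q = √(0.0101) = 0.101
Q = 57.2, so δQ = 0.101 × 57.2 = 5.75.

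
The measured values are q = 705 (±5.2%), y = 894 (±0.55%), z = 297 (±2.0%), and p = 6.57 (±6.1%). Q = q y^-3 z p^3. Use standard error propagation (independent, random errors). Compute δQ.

For a monomial Q ∝ q, y^-3, z, p^3, fractional errors add in quadrature:
  (1·δq/q)² = (1×0.0520)² = 0.00270;  (-3·δy/y)² = (-3×0.00550)² = 0.000272;  (1·δz/z)² = (1×0.0200)² = 0.000400;  (3·δp/p)² = (3×0.0610)² = 0.0335
δQ/Q = √(0.0369) = 0.192
Q = 0.0831, so δQ = 0.192 × 0.0831 = 0.0160.

0.0160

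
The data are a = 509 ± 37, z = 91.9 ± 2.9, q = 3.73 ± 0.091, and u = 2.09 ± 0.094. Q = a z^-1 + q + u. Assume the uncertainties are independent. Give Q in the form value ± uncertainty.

11.4 ± 0.458

Let p = a·z^-1 = 5.54. δp/p = √((1·δa/a)² + (-1·δz/z)²) = √(0.00528 + 0.000996) = 0.0792, so δp = 0.439.
Q = p + q + u: δQ = √(δp² + δq² + δu²) = √(0.193 + 0.00828 + 0.00884) = 0.458
Q = 11.4.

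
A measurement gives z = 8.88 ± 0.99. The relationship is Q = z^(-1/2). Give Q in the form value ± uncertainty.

Q ∝ z^(-1/2), so δQ/Q = |−½| · δz/z = 0.5 × 0.111 = 0.0557.
Q = 0.336, so δQ = 0.0557 × 0.336 = 0.0187.

0.336 ± 0.0187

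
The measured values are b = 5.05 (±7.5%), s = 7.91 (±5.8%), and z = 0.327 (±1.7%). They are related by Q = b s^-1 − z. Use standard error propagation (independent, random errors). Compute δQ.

Let p = b·s^-1 = 0.638. δp/p = √((1·δb/b)² + (-1·δs/s)²) = √(0.00562 + 0.00336) = 0.0948, so δp = 0.0605.
Q = p − z: δQ = √(δp² + δz²) = √(0.00366 + 3.09e-05) = 0.0608

0.0608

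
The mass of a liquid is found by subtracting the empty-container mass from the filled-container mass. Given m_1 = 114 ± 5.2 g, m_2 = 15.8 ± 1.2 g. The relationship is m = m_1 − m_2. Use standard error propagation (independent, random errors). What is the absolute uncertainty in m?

Each term contributes (cᵢ δxᵢ)² to (δm)²:
  (δm_1)² = 27.0;  (δm_2)² = 1.44
δm = √(28.5) = 5.34 g

5.34 g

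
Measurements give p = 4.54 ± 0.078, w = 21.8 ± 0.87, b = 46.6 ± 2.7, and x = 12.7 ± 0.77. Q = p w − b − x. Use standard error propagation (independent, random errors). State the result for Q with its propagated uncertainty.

39.7 ± 5.14

Let h = p·w = 99.0. δh/h = √((1·δp/p)² + (1·δw/w)²) = √(0.000295 + 0.00159) = 0.0434, so δh = 4.30.
Q = h − b − x: δQ = √(δh² + δb² + δx²) = √(18.5 + 7.29 + 0.593) = 5.14
Q = 39.7.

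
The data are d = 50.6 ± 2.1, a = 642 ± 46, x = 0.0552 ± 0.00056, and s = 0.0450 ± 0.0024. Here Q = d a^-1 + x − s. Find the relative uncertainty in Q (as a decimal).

Let p = d·a^-1 = 0.0788. δp/p = √((1·δd/d)² + (-1·δa/a)²) = √(0.00172 + 0.00513) = 0.0828, so δp = 0.00653.
Q = p + x − s: δQ = √(δp² + δx² + δs²) = √(4.26e-05 + 3.14e-07 + 5.76e-06) = 0.00698
Q = 0.0890, so δQ/Q = 0.00698/0.0890 = 0.0784.

0.0784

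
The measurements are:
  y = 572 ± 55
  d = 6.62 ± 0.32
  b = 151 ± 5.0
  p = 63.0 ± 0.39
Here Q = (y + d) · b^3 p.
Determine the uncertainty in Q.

1.73e+10

Let u = y + d = 579. δu = √(δy² + δd²) = √(3020 + 0.102) = 55.0, so δu/u = 0.0951.
Q is then a monomial in u, b, p:
δQ/Q = √((δu/u)² + (3·δb/b)² + (1·δp/p)²) = √(0.00904 + 0.00987 + 3.83e-05) = 0.138
Q = 1.26e+11, so δQ = 0.138 × 1.26e+11 = 1.73e+10.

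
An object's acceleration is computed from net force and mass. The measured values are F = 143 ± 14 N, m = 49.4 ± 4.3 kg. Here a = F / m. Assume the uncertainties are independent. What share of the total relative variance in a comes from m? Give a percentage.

44.1%

(δa/a)² = (1·δF/F)² + (-1·δm/m)²
  F term: (1×0.0979)² = 0.00958
  m term: (-1×0.0870)² = 0.00758
Total = 0.0172. Share from m = 0.00758/0.0172 = 0.441.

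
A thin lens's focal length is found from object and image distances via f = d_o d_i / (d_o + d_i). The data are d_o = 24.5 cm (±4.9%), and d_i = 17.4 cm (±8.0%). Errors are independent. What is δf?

0.519 cm

∂f/∂d_o = (d_i/(d_o+d_i))² = 0.172;  ∂f/∂d_i = (d_o/(d_o+d_i))² = 0.342
δf = √((∂f/∂d_o · δd_o)² + (∂f/∂d_i · δd_i)²) = √(0.0429 + 0.227) = 0.519 cm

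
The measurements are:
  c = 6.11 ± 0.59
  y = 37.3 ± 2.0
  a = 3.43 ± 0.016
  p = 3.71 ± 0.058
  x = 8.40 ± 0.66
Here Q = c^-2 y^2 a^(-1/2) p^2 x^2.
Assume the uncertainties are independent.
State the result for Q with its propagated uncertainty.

19500 ± 5330

Relative error in a monomial: (δQ/Q)² = Σ (nᵢ · δxᵢ/xᵢ)².
  (-2·δc/c)² = (-2×0.0966)² = 0.0373;  (2·δy/y)² = (2×0.0536)² = 0.0115;  (−½·δa/a)² = (-0.5×0.00466)² = 5.44e-06;  (2·δp/p)² = (2×0.0156)² = 0.000978;  (2·δx/x)² = (2×0.0786)² = 0.0247
δQ/Q = √(0.0745) = 0.273
Q = 19500, so δQ = 0.273 × 19500 = 5330.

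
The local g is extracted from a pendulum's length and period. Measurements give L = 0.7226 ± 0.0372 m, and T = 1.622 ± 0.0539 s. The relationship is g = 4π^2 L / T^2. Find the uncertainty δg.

0.912 m/s^2

Products/powers → add relative errors in quadrature, weighted by exponent:
  (1·δL/L)² = (1×0.0515)² = 0.00265;  (-2·δT/T)² = (-2×0.0332)² = 0.00442
δg/g = √(0.00707) = 0.0841
g = 10.84 m/s^2, so δg = 0.0841 × 10.84 = 0.912 m/s^2.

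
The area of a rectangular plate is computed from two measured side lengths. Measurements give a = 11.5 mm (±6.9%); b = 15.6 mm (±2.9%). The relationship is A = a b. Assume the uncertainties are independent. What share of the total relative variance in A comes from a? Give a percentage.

85.0%

(δA/A)² = (1·δa/a)² + (1·δb/b)²
  a term: (1×0.0690)² = 0.00476
  b term: (1×0.0290)² = 0.000841
Total = 0.00560. Share from a = 0.00476/0.00560 = 0.850.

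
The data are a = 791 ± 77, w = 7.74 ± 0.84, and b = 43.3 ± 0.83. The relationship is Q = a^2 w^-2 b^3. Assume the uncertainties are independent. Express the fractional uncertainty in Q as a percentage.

29.7%

Products/powers → add relative errors in quadrature, weighted by exponent:
  (2·δa/a)² = (2×0.0973)² = 0.0379;  (-2·δw/w)² = (-2×0.109)² = 0.0471;  (3·δb/b)² = (3×0.0192)² = 0.00331
δQ/Q = √(0.0883) = 0.297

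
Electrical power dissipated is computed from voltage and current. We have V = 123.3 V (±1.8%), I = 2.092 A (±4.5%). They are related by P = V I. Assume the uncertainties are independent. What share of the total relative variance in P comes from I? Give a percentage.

86.2%

(δP/P)² = (1·δV/V)² + (1·δI/I)²
  V term: (1×0.0180)² = 0.000324
  I term: (1×0.0450)² = 0.00202
Total = 0.00235. Share from I = 0.00202/0.00235 = 0.862.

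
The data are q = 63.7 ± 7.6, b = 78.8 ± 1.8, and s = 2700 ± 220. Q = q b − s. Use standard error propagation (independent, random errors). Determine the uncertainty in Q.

648

Let p = q·b = 5020. δp/p = √((1·δq/q)² + (1·δb/b)²) = √(0.0142 + 0.000522) = 0.121, so δp = 610.
Q = p − s: δQ = √(δp² + δs²) = √(3.72e+05 + 48400) = 648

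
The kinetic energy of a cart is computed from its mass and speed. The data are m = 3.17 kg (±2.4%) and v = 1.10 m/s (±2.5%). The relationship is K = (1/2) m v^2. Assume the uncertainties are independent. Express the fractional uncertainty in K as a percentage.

5.55%

Each factor contributes (exponent × relative error)² to (δK/K)²:
  (1·δm/m)² = (1×0.0240)² = 0.000576;  (2·δv/v)² = (2×0.0250)² = 0.00250
δK/K = √(0.00308) = 0.0555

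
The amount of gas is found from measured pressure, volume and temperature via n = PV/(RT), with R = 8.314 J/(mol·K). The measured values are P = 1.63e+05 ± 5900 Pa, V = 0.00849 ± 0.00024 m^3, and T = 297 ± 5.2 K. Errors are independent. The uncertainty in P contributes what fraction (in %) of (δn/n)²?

(δn/n)² = (1·δP/P)² + (1·δV/V)² + (-1·δT/T)²
  P term: (1×0.0362)² = 0.00131
  V term: (1×0.0283)² = 0.000799
  T term: (-1×0.0175)² = 0.000307
Total = 0.00242. Share from P = 0.00131/0.00242 = 0.542.

54.2%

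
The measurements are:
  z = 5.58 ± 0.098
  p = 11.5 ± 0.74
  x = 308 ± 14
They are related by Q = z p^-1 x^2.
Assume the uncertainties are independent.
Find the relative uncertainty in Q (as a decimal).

0.113

Since Q is a product/quotient, work with relative uncertainties:
  (1·δz/z)² = (1×0.0176)² = 0.000308;  (-1·δp/p)² = (-1×0.0643)² = 0.00414;  (2·δx/x)² = (2×0.0455)² = 0.00826
δQ/Q = √(0.0127) = 0.113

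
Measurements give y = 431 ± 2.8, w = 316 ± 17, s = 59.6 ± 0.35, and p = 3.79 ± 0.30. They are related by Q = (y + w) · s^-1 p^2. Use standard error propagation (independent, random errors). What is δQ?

28.8

Let u = y + w = 747. δu = √(δy² + δw²) = √(7.84 + 289) = 17.2, so δu/u = 0.0231.
Q is then a monomial in u, s, p:
δQ/Q = √((δu/u)² + (-1·δs/s)² + (2·δp/p)²) = √(0.000532 + 3.45e-05 + 0.0251) = 0.160
Q = 180, so δQ = 0.160 × 180 = 28.8.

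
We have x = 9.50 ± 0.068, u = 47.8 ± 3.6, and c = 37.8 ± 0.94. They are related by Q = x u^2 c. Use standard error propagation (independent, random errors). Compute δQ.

Since Q is a product/quotient, work with relative uncertainties:
  (1·δx/x)² = (1×0.00716)² = 5.12e-05;  (2·δu/u)² = (2×0.0753)² = 0.0227;  (1·δc/c)² = (1×0.0249)² = 0.000618
δQ/Q = √(0.0234) = 0.153
Q = 8.2e+05, so δQ = 0.153 × 8.2e+05 = 1.25e+05.

1.25e+05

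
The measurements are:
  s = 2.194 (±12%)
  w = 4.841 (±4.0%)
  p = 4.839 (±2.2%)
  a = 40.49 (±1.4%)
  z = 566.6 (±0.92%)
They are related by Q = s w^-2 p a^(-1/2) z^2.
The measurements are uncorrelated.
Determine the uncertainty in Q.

3360

Q is a product of powers, so relative uncertainties combine in quadrature:
  (1·δs/s)² = (1×0.120)² = 0.0144;  (-2·δw/w)² = (-2×0.0400)² = 0.00640;  (1·δp/p)² = (1×0.0220)² = 0.000484;  (−½·δa/a)² = (-0.5×0.0140)² = 4.9e-05;  (2·δz/z)² = (2×0.00920)² = 0.000339
δQ/Q = √(0.0217) = 0.147
Q = 22860, so δQ = 0.147 × 22860 = 3360.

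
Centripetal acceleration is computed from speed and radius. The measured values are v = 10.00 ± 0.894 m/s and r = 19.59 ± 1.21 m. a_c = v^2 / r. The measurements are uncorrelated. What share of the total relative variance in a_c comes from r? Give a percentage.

(δa_c/a_c)² = (2·δv/v)² + (-1·δr/r)²
  v term: (2×0.0894)² = 0.0320
  r term: (-1×0.0618)² = 0.00382
Total = 0.0358. Share from r = 0.00382/0.0358 = 0.107.

10.7%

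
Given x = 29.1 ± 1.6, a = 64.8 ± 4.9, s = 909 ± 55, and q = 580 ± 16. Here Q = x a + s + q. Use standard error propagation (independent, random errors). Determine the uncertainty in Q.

Let p = x·a = 1890. δp/p = √((1·δx/x)² + (1·δa/a)²) = √(0.00302 + 0.00572) = 0.0935, so δp = 176.
Q = p + s + q: δQ = √(δp² + δs² + δq²) = √(31100 + 3020 + 256) = 185

185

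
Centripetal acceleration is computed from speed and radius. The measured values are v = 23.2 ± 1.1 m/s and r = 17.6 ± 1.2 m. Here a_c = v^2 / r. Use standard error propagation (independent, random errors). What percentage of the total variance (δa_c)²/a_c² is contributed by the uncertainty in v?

(δa_c/a_c)² = (2·δv/v)² + (-1·δr/r)²
  v term: (2×0.0474)² = 0.00899
  r term: (-1×0.0682)² = 0.00465
Total = 0.0136. Share from v = 0.00899/0.0136 = 0.659.

65.9%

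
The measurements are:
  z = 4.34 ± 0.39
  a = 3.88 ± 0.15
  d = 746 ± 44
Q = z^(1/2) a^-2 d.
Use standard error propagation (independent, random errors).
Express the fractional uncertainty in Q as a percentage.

10.7%

Relative error in a monomial: (δQ/Q)² = Σ (nᵢ · δxᵢ/xᵢ)².
  (½·δz/z)² = (0.5×0.0899)² = 0.00202;  (-2·δa/a)² = (-2×0.0387)² = 0.00598;  (1·δd/d)² = (1×0.0590)² = 0.00348
δQ/Q = √(0.0115) = 0.107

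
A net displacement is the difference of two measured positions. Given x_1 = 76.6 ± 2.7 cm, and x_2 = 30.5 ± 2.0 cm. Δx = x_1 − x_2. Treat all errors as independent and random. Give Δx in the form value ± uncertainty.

46.1 ± 3.36 cm

For a sum/difference, combine absolute errors in quadrature:
  (δx_1)² = 7.29;  (δx_2)² = 4.00
δΔx = √(11.3) = 3.36 cm
Δx = 46.1 cm.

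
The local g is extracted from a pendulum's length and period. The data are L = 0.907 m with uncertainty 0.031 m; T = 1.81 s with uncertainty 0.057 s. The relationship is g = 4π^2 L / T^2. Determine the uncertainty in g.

Products/powers → add relative errors in quadrature, weighted by exponent:
  (1·δL/L)² = (1×0.0342)² = 0.00117;  (-2·δT/T)² = (-2×0.0315)² = 0.00397
δg/g = √(0.00514) = 0.0717
g = 10.9 m/s^2, so δg = 0.0717 × 10.9 = 0.783 m/s^2.

0.783 m/s^2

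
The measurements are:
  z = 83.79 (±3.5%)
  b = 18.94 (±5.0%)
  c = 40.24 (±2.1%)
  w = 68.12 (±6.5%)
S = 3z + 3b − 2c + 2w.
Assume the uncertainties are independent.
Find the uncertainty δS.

Each term contributes (cᵢ δxᵢ)² to (δS)²:
  (3·δz)² = 77.4;  (3·δb)² = 8.07;  (2·δc)² = 2.86;  (2·δw)² = 78.4
δS = √(167) = 12.9

12.9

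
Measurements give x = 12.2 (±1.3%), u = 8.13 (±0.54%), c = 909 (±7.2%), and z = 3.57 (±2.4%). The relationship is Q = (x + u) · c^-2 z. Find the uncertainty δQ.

1.28e-05

Let w = x + u = 20.3. δw = √(δx² + δu²) = √(0.0252 + 0.00193) = 0.165, so δw/w = 0.00809.
Q is then a monomial in w, c, z:
δQ/Q = √((δw/w)² + (-2·δc/c)² + (1·δz/z)²) = √(6.55e-05 + 0.0207 + 0.000576) = 0.146
Q = 8.78e-05, so δQ = 0.146 × 8.78e-05 = 1.28e-05.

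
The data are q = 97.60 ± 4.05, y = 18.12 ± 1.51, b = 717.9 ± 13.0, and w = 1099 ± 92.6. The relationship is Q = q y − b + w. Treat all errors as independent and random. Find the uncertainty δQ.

189

Let p = q·y = 1769. δp/p = √((1·δq/q)² + (1·δy/y)²) = √(0.00172 + 0.00694) = 0.0931, so δp = 165.
Q = p − b + w: δQ = √(δp² + δb² + δw²) = √(27100 + 169 + 8570) = 189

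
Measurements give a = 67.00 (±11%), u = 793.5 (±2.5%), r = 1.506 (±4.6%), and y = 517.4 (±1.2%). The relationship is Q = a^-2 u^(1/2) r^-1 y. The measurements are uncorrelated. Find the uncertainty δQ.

Since Q is a product/quotient, work with relative uncertainties:
  (-2·δa/a)² = (-2×0.110)² = 0.0484;  (½·δu/u)² = (0.5×0.0250)² = 0.000156;  (-1·δr/r)² = (-1×0.0460)² = 0.00212;  (1·δy/y)² = (1×0.0120)² = 0.000144
δQ/Q = √(0.0508) = 0.225
Q = 2.156, so δQ = 0.225 × 2.156 = 0.486.

0.486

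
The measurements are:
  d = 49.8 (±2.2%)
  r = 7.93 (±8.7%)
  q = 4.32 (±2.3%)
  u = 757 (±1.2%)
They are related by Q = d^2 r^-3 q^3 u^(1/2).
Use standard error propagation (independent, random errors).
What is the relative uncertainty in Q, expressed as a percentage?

27.4%

Products/powers → add relative errors in quadrature, weighted by exponent:
  (2·δd/d)² = (2×0.0220)² = 0.00194;  (-3·δr/r)² = (-3×0.0870)² = 0.0681;  (3·δq/q)² = (3×0.0230)² = 0.00476;  (½·δu/u)² = (0.5×0.0120)² = 3.6e-05
δQ/Q = √(0.0749) = 0.274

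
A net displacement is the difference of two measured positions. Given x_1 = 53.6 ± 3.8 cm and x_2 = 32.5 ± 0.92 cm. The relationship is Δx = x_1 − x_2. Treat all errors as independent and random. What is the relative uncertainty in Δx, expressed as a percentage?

Sums and differences: (δΔx)² = Σ (cᵢ δxᵢ)².
  (δx_1)² = 14.4;  (δx_2)² = 0.846
δΔx = √(15.3) = 3.91 cm
Δx = 21.1 cm, so δΔx/Δx = 3.91/21.1 = 0.185.

18.5%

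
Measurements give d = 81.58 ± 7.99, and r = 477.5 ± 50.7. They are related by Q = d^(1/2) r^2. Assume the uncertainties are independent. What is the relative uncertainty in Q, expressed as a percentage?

Relative error in a monomial: (δQ/Q)² = Σ (nᵢ · δxᵢ/xᵢ)².
  (½·δd/d)² = (0.5×0.0979)² = 0.00240;  (2·δr/r)² = (2×0.106)² = 0.0451
δQ/Q = √(0.0475) = 0.218

21.8%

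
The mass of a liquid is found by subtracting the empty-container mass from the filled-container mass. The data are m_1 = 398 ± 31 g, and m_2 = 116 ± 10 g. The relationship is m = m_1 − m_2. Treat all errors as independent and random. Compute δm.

Absolute uncertainties add in quadrature for a linear combination:
  (δm_1)² = 961;  (δm_2)² = 100
δm = √(1060) = 32.6 g

32.6 g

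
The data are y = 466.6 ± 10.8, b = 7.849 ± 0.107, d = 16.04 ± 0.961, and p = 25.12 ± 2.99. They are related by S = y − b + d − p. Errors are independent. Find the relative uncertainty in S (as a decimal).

0.0250

Absolute uncertainties add in quadrature for a linear combination:
  (δy)² = 117;  (δb)² = 0.0114;  (δd)² = 0.924;  (δp)² = 8.94
δS = √(127) = 11.2
S = 449.7, so δS/S = 11.2/449.7 = 0.0250.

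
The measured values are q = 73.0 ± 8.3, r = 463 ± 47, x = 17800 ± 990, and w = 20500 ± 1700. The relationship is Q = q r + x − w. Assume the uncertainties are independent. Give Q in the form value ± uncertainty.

31100 ± 5510

Let p = q·r = 33800. δp/p = √((1·δq/q)² + (1·δr/r)²) = √(0.0129 + 0.0103) = 0.152, so δp = 5150.
Q = p + x − w: δQ = √(δp² + δx² + δw²) = √(2.65e+07 + 9.8e+05 + 2.89e+06) = 5510
Q = 31100.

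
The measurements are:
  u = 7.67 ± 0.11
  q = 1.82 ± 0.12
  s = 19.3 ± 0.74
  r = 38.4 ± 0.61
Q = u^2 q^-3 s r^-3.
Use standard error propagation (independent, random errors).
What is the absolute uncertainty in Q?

Products/powers → add relative errors in quadrature, weighted by exponent:
  (2·δu/u)² = (2×0.0143)² = 0.000823;  (-3·δq/q)² = (-3×0.0659)² = 0.0391;  (1·δs/s)² = (1×0.0383)² = 0.00147;  (-3·δr/r)² = (-3×0.0159)² = 0.00227
δQ/Q = √(0.0437) = 0.209
Q = 0.00333, so δQ = 0.209 × 0.00333 = 0.000695.

0.000695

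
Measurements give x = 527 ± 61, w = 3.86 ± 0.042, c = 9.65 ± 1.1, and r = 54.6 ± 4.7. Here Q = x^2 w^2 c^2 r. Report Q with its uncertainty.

(2.10 ± 0.709) × 10^10

Relative error in a monomial: (δQ/Q)² = Σ (nᵢ · δxᵢ/xᵢ)².
  (2·δx/x)² = (2×0.116)² = 0.0536;  (2·δw/w)² = (2×0.0109)² = 0.000474;  (2·δc/c)² = (2×0.114)² = 0.0520;  (1·δr/r)² = (1×0.0861)² = 0.00741
δQ/Q = √(0.113) = 0.337
Q = 2.1e+10, so δQ = 0.337 × 2.1e+10 = 7.09e+09.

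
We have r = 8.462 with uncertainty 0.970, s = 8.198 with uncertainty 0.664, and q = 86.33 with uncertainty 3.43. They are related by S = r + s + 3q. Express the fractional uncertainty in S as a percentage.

3.76%

Each term contributes (cᵢ δxᵢ)² to (δS)²:
  (δr)² = 0.941;  (δs)² = 0.441;  (3·δq)² = 106
δS = √(107) = 10.4
S = 275.7, so δS/S = 10.4/275.7 = 0.0376.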